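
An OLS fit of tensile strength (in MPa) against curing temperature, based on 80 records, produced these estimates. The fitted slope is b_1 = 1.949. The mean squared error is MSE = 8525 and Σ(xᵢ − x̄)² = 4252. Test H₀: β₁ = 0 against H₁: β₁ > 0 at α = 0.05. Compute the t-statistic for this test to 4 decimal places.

SE(b_1) = √(MSE/Sₓₓ) = √(8525/4252) = 1.41596.
t = 1.949 / 1.41596 = 1.3765.
df = n − 2 = 78.
One-sided p ≈ 0.0863, which is ≥ 0.05, so fail to reject H₀.
The data do not give significant evidence that the true slope on curing temperature is positive.

t = 1.3765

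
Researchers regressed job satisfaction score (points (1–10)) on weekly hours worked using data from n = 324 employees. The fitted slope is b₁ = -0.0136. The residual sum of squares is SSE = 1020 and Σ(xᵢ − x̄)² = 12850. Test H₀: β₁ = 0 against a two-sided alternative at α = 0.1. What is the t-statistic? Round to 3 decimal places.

MSE = SSE/(n − 2) = 1020/322 = 3.1677.
SE(b₁) = √(MSE/Sₓₓ) = √(3.1677/12850) = 0.0157008.
t = -0.0136 / 0.0157008 = -0.866.
df = n − 2 = 322.
Two-sided p ≈ 0.3870, which is ≥ 0.1, so fail to reject H₀.
The data do not give significant evidence of an association between weekly hours worked and job satisfaction score.

t = -0.866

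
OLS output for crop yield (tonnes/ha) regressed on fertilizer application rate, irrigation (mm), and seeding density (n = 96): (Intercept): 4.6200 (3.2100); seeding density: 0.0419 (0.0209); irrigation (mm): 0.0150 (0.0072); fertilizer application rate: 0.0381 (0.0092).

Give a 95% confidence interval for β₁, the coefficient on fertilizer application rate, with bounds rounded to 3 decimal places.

Read off: b = 0.0381, SE = 0.0092 for fertilizer application rate.
df = n − k − 1 = 96 − 3 − 1 = 92.
t* = t_{0.025, 92} = 1.986086.
Margin = t* × SE = 1.986086 × 0.0092 = 0.01827.
CI: 0.0381 ± 0.01827 → (0.020, 0.056).

(0.020, 0.056)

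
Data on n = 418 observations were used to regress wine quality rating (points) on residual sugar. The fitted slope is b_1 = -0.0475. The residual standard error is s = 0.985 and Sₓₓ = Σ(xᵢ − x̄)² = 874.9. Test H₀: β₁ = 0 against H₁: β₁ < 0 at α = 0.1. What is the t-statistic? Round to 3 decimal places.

t = -1.426

SE(b_1) = s/√Sₓₓ = 0.985/√874.9 = 0.033301.
t = -0.0475 / 0.033301 = -1.426.
df = n − 2 = 416.
One-sided p ≈ 0.0773, which is < 0.1, so reject H₀.
There is evidence that the true slope on residual sugar is negative.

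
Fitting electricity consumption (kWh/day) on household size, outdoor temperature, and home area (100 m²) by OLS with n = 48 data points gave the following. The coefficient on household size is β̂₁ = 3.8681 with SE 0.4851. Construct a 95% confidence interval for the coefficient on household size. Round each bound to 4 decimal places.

df = n − k − 1 = 48 − 3 − 1 = 44.
t* = t_{0.025, 44} = 2.015368.
Margin = t* × SE = 2.015368 × 0.4851 = 0.977655.
CI: 3.8681 ± 0.977655 → (2.8904, 4.8458).
With 95% confidence, each one-unit increase in household size is associated with a change of between 2.8904 and 4.8458 kWh/day in electricity consumption, holding the other predictors fixed.

(2.8904, 4.8458)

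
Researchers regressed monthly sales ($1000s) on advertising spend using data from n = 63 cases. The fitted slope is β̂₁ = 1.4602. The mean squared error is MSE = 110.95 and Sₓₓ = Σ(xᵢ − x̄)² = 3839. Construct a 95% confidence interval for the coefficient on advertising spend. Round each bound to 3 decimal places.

(1.120, 1.800)

SE(β̂₁) = √(MSE/Sₓₓ) = √(110.95/3839) = 0.170002.
df = n − 2 = 61.
t* = t_{0.025, 61} = 1.999624.
Margin = t* × SE = 1.999624 × 0.170002 = 0.33994.
CI: 1.4602 ± 0.33994 → (1.120, 1.800).
With 95% confidence, each one-unit increase in advertising spend is associated with a change of between 1.120 and 1.800 $1000s in monthly sales.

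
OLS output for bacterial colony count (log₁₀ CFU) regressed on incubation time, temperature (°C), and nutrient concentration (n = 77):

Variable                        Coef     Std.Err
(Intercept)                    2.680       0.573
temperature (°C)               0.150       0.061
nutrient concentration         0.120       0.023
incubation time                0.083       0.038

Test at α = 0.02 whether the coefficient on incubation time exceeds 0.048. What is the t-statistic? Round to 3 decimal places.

Read off: b = 0.083, SE = 0.038 for incubation time.
H₀: β₁ = 0.048 vs H₁: β₁ > 0.048.
t = (0.083 − 0.048) / 0.038 = 0.921.
df = n − k − 1 = 77 − 3 − 1 = 73.
One-sided p ≈ 0.1800, which is ≥ 0.02, so fail to reject H₀.
The data do not give significant evidence that the true slope on incubation time exceeds 0.048 log₁₀ CFU per unit, holding the other predictors fixed.

t = 0.921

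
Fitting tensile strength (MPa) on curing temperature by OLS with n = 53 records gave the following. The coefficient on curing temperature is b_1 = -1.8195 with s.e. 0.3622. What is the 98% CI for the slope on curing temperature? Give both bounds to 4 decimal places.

(-2.6894, -0.9496)

df = n − 2 = 53 − 2 = 51.
t* = t_{0.01, 51} = 2.401718.
Margin = t* × SE = 2.401718 × 0.3622 = 0.869902.
CI: -1.8195 ± 0.869902 → (-2.6894, -0.9496).
With 98% confidence, each one-unit increase in curing temperature is associated with a change of between -2.6894 and -0.9496 MPa in tensile strength.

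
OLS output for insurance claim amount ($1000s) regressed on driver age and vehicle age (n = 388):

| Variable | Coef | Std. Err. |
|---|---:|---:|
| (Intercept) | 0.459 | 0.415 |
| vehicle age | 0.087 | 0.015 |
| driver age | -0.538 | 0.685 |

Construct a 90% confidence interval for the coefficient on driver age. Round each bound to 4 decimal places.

(-1.6674, 0.5914)

Read off: b = -0.538, SE = 0.685 for driver age.
df = n − k − 1 = 388 − 2 − 1 = 385.
t* = t_{0.05, 385} = 1.648821.
Margin = t* × SE = 1.648821 × 0.685 = 1.129442.
CI: -0.538 ± 1.129442 → (-1.6674, 0.5914).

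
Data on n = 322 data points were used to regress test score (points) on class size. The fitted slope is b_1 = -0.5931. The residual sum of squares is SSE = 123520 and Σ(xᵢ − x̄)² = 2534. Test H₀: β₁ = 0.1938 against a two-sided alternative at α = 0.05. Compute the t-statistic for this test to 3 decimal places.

t = -2.016

MSE = SSE/(n − 2) = 123520/320 = 386.
SE(b_1) = √(MSE/Sₓₓ) = √(386/2534) = 0.390293.
t = (-0.5931 − 0.1938) / 0.390293 = -2.016.
df = n − 2 = 320.
Two-sided p ≈ 0.0446, which is < 0.05, so reject H₀.
There is evidence that the true slope on class size differs from 0.1938 points per unit.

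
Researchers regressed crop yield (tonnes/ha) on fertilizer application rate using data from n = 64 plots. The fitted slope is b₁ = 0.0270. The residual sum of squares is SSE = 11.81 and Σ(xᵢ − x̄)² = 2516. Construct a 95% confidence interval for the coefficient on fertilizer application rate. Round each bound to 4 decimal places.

MSE = SSE/(n − 2) = 11.81/62 = 0.190484.
SE(b₁) = √(MSE/Sₓₓ) = √(0.190484/2516) = 0.00870109.
df = n − 2 = 62.
t* = t_{0.025, 62} = 1.998972.
Margin = t* × SE = 1.998972 × 0.00870109 = 0.017393.
CI: 0.0270 ± 0.017393 → (0.0096, 0.0444).
With 95% confidence, each one-unit increase in fertilizer application rate is associated with a change of between 0.0096 and 0.0444 tonnes/ha in crop yield.

(0.0096, 0.0444)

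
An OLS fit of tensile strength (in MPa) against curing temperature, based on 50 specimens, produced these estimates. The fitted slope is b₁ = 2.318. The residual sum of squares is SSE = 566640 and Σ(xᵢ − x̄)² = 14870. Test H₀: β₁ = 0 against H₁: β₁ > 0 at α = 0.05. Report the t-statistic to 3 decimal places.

t = 2.602

MSE = SSE/(n − 2) = 566640/48 = 11805.
SE(b₁) = √(MSE/Sₓₓ) = √(11805/14870) = 0.891.
t = 2.318 / 0.891 = 2.602.
df = n − 2 = 48.
One-sided p ≈ 0.0062, which is < 0.05, so reject H₀.
There is evidence that the true slope on curing temperature is positive.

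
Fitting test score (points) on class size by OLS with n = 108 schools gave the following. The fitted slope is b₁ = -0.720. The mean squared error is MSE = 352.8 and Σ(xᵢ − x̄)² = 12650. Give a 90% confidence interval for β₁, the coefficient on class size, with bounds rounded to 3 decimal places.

(-0.997, -0.443)

SE(b₁) = √(MSE/Sₓₓ) = √(352.8/12650) = 0.167001.
df = n − 2 = 106.
t* = t_{0.05, 106} = 1.659356.
Margin = t* × SE = 1.659356 × 0.167001 = 0.27711.
CI: -0.720 ± 0.27711 → (-0.997, -0.443).
With 90% confidence, each one-unit increase in class size is associated with a change of between -0.997 and -0.443 points in test score.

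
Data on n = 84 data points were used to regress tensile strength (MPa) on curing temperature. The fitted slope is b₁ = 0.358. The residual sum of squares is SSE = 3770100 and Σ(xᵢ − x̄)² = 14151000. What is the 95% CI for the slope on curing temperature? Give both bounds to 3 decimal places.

MSE = SSE/(n − 2) = 3770100/82 = 45976.8.
SE(b₁) = √(MSE/Sₓₓ) = √(45976.8/14151000) = 0.0570001.
df = n − 2 = 82.
t* = t_{0.025, 82} = 1.989319.
Margin = t* × SE = 1.989319 × 0.0570001 = 0.11339.
CI: 0.358 ± 0.11339 → (0.245, 0.471).
With 95% confidence, each one-unit increase in curing temperature is associated with a change of between 0.245 and 0.471 MPa in tensile strength.

(0.245, 0.471)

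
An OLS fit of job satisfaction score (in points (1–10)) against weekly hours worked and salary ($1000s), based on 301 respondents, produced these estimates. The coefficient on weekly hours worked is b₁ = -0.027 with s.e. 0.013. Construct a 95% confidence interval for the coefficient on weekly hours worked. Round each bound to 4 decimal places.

df = n − k − 1 = 301 − 2 − 1 = 298.
t* = t_{0.025, 298} = 1.967957.
Margin = t* × SE = 1.967957 × 0.013 = 0.025583.
CI: -0.027 ± 0.025583 → (-0.0526, -0.0014).
With 95% confidence, each one-unit increase in weekly hours worked is associated with a change of between -0.0526 and -0.0014 points (1–10) in job satisfaction score, holding the other predictors fixed.

(-0.0526, -0.0014)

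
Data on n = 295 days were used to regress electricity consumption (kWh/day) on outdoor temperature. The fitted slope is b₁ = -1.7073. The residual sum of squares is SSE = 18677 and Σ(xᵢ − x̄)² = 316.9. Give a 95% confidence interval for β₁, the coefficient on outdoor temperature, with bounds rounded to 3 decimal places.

(-2.590, -0.825)

MSE = SSE/(n − 2) = 18677/293 = 63.744.
SE(b₁) = √(MSE/Sₓₓ) = √(63.744/316.9) = 0.448496.
df = n − 2 = 293.
t* = t_{0.025, 293} = 1.968093.
Margin = t* × SE = 1.968093 × 0.448496 = 0.88268.
CI: -1.7073 ± 0.88268 → (-2.590, -0.825).
With 95% confidence, each one-unit increase in outdoor temperature is associated with a change of between -2.590 and -0.825 kWh/day in electricity consumption.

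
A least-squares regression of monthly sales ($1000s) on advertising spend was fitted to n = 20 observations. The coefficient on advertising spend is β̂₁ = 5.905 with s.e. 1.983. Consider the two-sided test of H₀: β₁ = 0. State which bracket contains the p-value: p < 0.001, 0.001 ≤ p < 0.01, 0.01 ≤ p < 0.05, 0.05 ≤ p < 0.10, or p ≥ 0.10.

t = 5.905 / 1.983 = 2.978.
df = n − 2 = 20 − 2 = 18.
Two-sided p = 2·P(T_{18} > |t|) ≈ 0.0081.
So 0.001 ≤ p < 0.01.

0.001 ≤ p < 0.01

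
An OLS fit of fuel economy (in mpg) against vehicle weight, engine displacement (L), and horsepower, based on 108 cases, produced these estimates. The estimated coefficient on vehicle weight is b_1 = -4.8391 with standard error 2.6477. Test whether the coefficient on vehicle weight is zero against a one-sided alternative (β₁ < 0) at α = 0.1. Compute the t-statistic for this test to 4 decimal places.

H₀: β₁ = 0 vs H₁: β₁ < 0.
t = (b_1 − β₁⁰)/SE = -4.8391 / 2.6477 = -1.8277.
df = n − k − 1 = 108 − 3 − 1 = 104.
One-sided p ≈ 0.0352, which is < 0.1, so reject H₀.
There is evidence that the true slope on vehicle weight is negative, holding the other predictors fixed.

t = -1.8277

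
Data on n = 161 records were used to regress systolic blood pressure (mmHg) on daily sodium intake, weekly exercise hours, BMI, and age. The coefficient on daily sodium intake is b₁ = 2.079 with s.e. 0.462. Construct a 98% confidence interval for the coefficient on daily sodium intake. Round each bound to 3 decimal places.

df = n − k − 1 = 161 − 4 − 1 = 156.
t* = t_{0.01, 156} = 2.350489.
Margin = t* × SE = 2.350489 × 0.462 = 1.08593.
CI: 2.079 ± 1.08593 → (0.993, 3.165).
With 98% confidence, each one-unit increase in daily sodium intake is associated with a change of between 0.993 and 3.165 mmHg in systolic blood pressure, holding the other predictors fixed.

(0.993, 3.165)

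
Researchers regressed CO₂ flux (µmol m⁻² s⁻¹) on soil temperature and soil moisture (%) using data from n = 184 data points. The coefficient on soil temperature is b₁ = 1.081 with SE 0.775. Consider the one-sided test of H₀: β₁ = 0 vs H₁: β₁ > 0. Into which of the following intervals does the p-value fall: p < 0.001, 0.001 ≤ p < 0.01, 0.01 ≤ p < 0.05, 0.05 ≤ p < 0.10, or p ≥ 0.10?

0.05 ≤ p < 0.10

t = 1.081 / 0.775 = 1.395.
df = n − k − 1 = 184 − 2 − 1 = 181.
One-sided p = P(T_{181} > t) ≈ 0.0824.
So 0.05 ≤ p < 0.10.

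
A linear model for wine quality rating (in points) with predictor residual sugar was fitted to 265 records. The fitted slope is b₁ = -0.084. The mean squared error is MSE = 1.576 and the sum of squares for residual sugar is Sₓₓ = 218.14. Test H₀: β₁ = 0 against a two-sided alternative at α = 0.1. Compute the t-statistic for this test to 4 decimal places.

SE(b₁) = √(MSE/Sₓₓ) = √(1.576/218.14) = 0.0849983.
t = -0.084 / 0.0849983 = -0.9883.
df = n − 2 = 263.
Two-sided p ≈ 0.3239, which is ≥ 0.1, so fail to reject H₀.
The data do not give significant evidence of an association between residual sugar and wine quality rating.

t = -0.9883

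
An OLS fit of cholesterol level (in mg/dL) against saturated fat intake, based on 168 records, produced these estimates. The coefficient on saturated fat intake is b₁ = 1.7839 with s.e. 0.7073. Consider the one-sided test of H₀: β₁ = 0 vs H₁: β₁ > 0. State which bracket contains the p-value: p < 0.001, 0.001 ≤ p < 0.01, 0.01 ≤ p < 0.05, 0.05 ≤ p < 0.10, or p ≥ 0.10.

t = 1.7839 / 0.7073 = 2.522.
df = n − 2 = 168 − 2 = 166.
One-sided p = P(T_{166} > t) ≈ 0.0063.
So 0.001 ≤ p < 0.01.

0.001 ≤ p < 0.01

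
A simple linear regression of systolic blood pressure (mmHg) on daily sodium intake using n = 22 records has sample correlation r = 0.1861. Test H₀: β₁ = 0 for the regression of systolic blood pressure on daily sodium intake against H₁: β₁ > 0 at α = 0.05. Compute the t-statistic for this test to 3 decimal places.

t = r·√(n − 2)/√(1 − r²) = 0.1861·√20/√0.965367 = 0.847.
df = n − 2 = 20.
One-sided p ≈ 0.2035, which is ≥ 0.05, so fail to reject H₀.
The data do not give significant evidence of a linear association between daily sodium intake and systolic blood pressure.

t = 0.847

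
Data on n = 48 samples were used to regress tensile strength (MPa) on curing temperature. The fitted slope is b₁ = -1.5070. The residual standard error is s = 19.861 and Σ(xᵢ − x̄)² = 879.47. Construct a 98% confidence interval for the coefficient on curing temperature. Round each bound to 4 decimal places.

(-3.1211, 0.1071)

SE(b₁) = s/√Sₓₓ = 19.861/√879.47 = 0.669716.
df = n − 2 = 46.
t* = t_{0.01, 46} = 2.410188.
Margin = t* × SE = 2.410188 × 0.669716 = 1.614141.
CI: -1.5070 ± 1.614141 → (-3.1211, 0.1071).
With 98% confidence, each one-unit increase in curing temperature is associated with a change of between -3.1211 and 0.1071 MPa in tensile strength.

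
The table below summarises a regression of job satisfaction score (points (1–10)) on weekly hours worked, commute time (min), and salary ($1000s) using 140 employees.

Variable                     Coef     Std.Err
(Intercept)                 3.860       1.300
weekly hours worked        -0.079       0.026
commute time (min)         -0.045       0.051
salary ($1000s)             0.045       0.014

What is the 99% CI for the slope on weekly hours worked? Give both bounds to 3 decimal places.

(-0.147, -0.011)

Read off: b = -0.079, SE = 0.026 for weekly hours worked.
df = n − k − 1 = 140 − 3 − 1 = 136.
t* = t_{0.005, 136} = 2.612463.
Margin = t* × SE = 2.612463 × 0.026 = 0.06792.
CI: -0.079 ± 0.06792 → (-0.147, -0.011).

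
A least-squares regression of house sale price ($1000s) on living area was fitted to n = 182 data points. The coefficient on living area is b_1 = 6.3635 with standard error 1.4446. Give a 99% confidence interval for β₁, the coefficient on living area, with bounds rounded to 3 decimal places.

(2.603, 10.124)

df = n − 2 = 182 − 2 = 180.
t* = t_{0.005, 180} = 2.603418.
Margin = t* × SE = 2.603418 × 1.4446 = 3.76090.
CI: 6.3635 ± 3.76090 → (2.603, 10.124).
With 99% confidence, each one-unit increase in living area is associated with a change of between 2.603 and 10.124 $1000s in house sale price.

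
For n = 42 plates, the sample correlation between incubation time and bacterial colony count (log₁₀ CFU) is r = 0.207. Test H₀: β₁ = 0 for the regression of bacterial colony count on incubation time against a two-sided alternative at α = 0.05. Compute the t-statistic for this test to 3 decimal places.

t = 1.338

t = r·√(n − 2)/√(1 − r²) = 0.207·√40/√0.957151 = 1.338.
df = n − 2 = 40.
Two-sided p ≈ 0.1884, which is ≥ 0.05, so fail to reject H₀.
The data do not give significant evidence of a linear association between incubation time and bacterial colony count.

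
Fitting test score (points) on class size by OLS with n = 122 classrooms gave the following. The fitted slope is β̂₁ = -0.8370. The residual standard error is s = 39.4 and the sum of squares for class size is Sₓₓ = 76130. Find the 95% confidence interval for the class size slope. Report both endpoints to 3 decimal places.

SE(β̂₁) = s/√Sₓₓ = 39.4/√76130 = 0.142797.
df = n − 2 = 120.
t* = t_{0.025, 120} = 1.97993.
Margin = t* × SE = 1.97993 × 0.142797 = 0.28273.
CI: -0.8370 ± 0.28273 → (-1.120, -0.554).
With 95% confidence, each one-unit increase in class size is associated with a change of between -1.120 and -0.554 points in test score.

(-1.120, -0.554)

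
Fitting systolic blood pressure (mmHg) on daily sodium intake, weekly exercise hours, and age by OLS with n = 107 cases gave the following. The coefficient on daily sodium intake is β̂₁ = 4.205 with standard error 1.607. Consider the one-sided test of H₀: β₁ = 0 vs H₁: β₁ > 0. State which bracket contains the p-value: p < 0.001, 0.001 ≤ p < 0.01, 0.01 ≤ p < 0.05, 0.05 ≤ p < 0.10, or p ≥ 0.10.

t = 4.205 / 1.607 = 2.617.
df = n − k − 1 = 107 − 3 − 1 = 103.
One-sided p = P(T_{103} > t) ≈ 0.0051.
So 0.001 ≤ p < 0.01.

0.001 ≤ p < 0.01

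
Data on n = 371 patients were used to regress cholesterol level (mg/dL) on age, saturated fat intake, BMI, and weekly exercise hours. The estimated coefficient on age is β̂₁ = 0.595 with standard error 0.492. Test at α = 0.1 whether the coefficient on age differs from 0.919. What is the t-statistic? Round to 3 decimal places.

H₀: β₁ = 0.919 vs H₁: β₁ ≠ 0.919.
t = (β̂₁ − β₁⁰)/SE = (0.595 − 0.919) / 0.492 = -0.659.
df = n − k − 1 = 371 − 4 − 1 = 366.
Two-sided p ≈ 0.5106, which is ≥ 0.1, so fail to reject H₀.
The data are consistent with a true slope of 0.919 mg/dL per unit of age, holding the other predictors fixed.

t = -0.659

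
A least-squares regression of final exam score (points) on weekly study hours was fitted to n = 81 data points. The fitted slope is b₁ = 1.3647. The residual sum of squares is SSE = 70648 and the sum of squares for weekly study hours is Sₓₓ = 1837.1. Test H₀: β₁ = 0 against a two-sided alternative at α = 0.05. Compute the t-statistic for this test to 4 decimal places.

MSE = SSE/(n − 2) = 70648/79 = 894.278.
SE(b₁) = √(MSE/Sₓₓ) = √(894.278/1837.1) = 0.697702.
t = 1.3647 / 0.697702 = 1.9560.
df = n − 2 = 79.
Two-sided p ≈ 0.0540, which is ≥ 0.05, so fail to reject H₀.
The data do not give significant evidence of an association between weekly study hours and final exam score.

t = 1.9560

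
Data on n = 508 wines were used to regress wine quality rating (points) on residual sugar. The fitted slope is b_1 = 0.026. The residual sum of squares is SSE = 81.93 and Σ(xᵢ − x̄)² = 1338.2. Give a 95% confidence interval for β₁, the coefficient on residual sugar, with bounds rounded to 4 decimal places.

(0.0044, 0.0476)

MSE = SSE/(n − 2) = 81.93/506 = 0.161917.
SE(b_1) = √(MSE/Sₓₓ) = √(0.161917/1338.2) = 0.0109998.
df = n − 2 = 506.
t* = t_{0.025, 506} = 1.964663.
Margin = t* × SE = 1.964663 × 0.0109998 = 0.021611.
CI: 0.026 ± 0.021611 → (0.0044, 0.0476).
With 95% confidence, each one-unit increase in residual sugar is associated with a change of between 0.0044 and 0.0476 points in wine quality rating.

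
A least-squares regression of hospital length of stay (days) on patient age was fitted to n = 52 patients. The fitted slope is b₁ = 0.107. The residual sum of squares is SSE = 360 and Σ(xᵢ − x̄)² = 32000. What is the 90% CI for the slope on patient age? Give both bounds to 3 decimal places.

MSE = SSE/(n − 2) = 360/50 = 7.2.
SE(b₁) = √(MSE/Sₓₓ) = √(7.2/32000) = 0.015.
df = n − 2 = 50.
t* = t_{0.05, 50} = 1.675905.
Margin = t* × SE = 1.675905 × 0.015 = 0.02514.
CI: 0.107 ± 0.02514 → (0.082, 0.132).
With 90% confidence, each one-unit increase in patient age is associated with a change of between 0.082 and 0.132 days in hospital length of stay.

(0.082, 0.132)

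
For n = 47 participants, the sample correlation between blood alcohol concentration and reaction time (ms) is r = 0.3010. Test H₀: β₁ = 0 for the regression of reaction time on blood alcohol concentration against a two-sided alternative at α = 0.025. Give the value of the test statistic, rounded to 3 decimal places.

t = r·√(n − 2)/√(1 − r²) = 0.3010·√45/√0.909399 = 2.117.
df = n − 2 = 45.
Two-sided p ≈ 0.0398, which is ≥ 0.025, so fail to reject H₀.
The data do not give significant evidence of a linear association between blood alcohol concentration and reaction time.

t = 2.117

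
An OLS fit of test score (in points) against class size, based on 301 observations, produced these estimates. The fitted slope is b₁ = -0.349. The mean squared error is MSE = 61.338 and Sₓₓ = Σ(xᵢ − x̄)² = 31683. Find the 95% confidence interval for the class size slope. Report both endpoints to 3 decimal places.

SE(b₁) = √(MSE/Sₓₓ) = √(61.338/31683) = 0.0439999.
df = n − 2 = 299.
t* = t_{0.025, 299} = 1.96793.
Margin = t* × SE = 1.96793 × 0.0439999 = 0.08659.
CI: -0.349 ± 0.08659 → (-0.436, -0.262).
With 95% confidence, each one-unit increase in class size is associated with a change of between -0.436 and -0.262 points in test score.

(-0.436, -0.262)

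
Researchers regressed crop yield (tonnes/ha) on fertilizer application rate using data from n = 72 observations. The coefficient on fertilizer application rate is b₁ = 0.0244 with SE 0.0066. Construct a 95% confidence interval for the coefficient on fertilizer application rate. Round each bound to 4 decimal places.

(0.0112, 0.0376)

df = n − 2 = 72 − 2 = 70.
t* = t_{0.025, 70} = 1.994437.
Margin = t* × SE = 1.994437 × 0.0066 = 0.013163.
CI: 0.0244 ± 0.013163 → (0.0112, 0.0376).
With 95% confidence, each one-unit increase in fertilizer application rate is associated with a change of between 0.0112 and 0.0376 tonnes/ha in crop yield.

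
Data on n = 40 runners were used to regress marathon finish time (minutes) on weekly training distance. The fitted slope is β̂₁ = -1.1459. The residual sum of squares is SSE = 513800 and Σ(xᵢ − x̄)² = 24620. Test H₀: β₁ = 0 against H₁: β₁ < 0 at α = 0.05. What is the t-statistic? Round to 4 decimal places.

t = -1.5463

MSE = SSE/(n − 2) = 513800/38 = 13521.1.
SE(β̂₁) = √(MSE/Sₓₓ) = √(13521.1/24620) = 0.741073.
t = -1.1459 / 0.741073 = -1.5463.
df = n − 2 = 38.
One-sided p ≈ 0.0652, which is ≥ 0.05, so fail to reject H₀.
The data do not give significant evidence that the true slope on weekly training distance is negative.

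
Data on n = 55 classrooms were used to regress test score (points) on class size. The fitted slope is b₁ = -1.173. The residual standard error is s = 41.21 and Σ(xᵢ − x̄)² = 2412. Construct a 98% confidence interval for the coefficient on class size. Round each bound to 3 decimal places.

(-3.186, 0.840)

SE(b₁) = s/√Sₓₓ = 41.21/√2412 = 0.8391.
df = n − 2 = 53.
t* = t_{0.01, 53} = 2.39879.
Margin = t* × SE = 2.39879 × 0.8391 = 2.01283.
CI: -1.173 ± 2.01283 → (-3.186, 0.840).
With 98% confidence, each one-unit increase in class size is associated with a change of between -3.186 and 0.840 points in test score.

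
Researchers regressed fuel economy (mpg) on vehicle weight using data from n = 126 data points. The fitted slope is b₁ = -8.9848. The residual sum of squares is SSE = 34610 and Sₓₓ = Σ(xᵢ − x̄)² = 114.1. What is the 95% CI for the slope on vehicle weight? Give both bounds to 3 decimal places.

(-12.080, -5.889)

MSE = SSE/(n − 2) = 34610/124 = 279.113.
SE(b₁) = √(MSE/Sₓₓ) = √(279.113/114.1) = 1.56404.
df = n − 2 = 124.
t* = t_{0.025, 124} = 1.97928.
Margin = t* × SE = 1.97928 × 1.56404 = 3.09567.
CI: -8.9848 ± 3.09567 → (-12.080, -5.889).
With 95% confidence, each one-unit increase in vehicle weight is associated with a change of between -12.080 and -5.889 mpg in fuel economy.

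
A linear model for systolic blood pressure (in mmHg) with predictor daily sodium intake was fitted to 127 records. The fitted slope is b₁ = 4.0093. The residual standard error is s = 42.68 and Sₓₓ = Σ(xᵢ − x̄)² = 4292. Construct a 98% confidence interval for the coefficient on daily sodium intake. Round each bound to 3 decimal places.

SE(b₁) = s/√Sₓₓ = 42.68/√4292 = 0.65147.
df = n − 2 = 125.
t* = t_{0.01, 125} = 2.35655.
Margin = t* × SE = 2.35655 × 0.65147 = 1.53522.
CI: 4.0093 ± 1.53522 → (2.474, 5.545).
With 98% confidence, each one-unit increase in daily sodium intake is associated with a change of between 2.474 and 5.545 mmHg in systolic blood pressure.

(2.474, 5.545)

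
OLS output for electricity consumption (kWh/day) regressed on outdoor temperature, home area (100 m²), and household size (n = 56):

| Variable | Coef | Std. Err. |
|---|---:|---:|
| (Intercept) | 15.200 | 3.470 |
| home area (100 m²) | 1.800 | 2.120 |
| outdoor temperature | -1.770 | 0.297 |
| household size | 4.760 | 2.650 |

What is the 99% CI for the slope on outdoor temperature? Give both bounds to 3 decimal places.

(-2.564, -0.976)

Read off: b = -1.770, SE = 0.297 for outdoor temperature.
df = n − k − 1 = 56 − 3 − 1 = 52.
t* = t_{0.005, 52} = 2.673734.
Margin = t* × SE = 2.673734 × 0.297 = 0.79410.
CI: -1.770 ± 0.79410 → (-2.564, -0.976).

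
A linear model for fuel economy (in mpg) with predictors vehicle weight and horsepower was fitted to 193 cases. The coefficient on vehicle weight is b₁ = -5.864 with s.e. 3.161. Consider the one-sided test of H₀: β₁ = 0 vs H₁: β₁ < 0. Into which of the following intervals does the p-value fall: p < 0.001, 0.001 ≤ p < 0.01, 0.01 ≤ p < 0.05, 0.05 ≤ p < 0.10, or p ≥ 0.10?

0.01 ≤ p < 0.05

t = -5.864 / 3.161 = -1.855.
df = n − k − 1 = 193 − 2 − 1 = 190.
One-sided p = P(T_{190} < t) ≈ 0.0326.
So 0.01 ≤ p < 0.05.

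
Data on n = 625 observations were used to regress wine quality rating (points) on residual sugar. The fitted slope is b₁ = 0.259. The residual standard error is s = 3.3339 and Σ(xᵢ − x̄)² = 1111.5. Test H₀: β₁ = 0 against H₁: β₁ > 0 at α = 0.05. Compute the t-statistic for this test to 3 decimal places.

t = 2.590

SE(b₁) = s/√Sₓₓ = 3.3339/√1111.5 = 0.0999995.
t = 0.259 / 0.0999995 = 2.590.
df = n − 2 = 623.
One-sided p ≈ 0.0049, which is < 0.05, so reject H₀.
There is evidence that the true slope on residual sugar is positive.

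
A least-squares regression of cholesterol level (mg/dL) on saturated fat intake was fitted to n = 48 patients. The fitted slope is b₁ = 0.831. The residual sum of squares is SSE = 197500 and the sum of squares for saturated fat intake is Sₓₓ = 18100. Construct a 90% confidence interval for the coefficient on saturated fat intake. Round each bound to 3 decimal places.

(0.013, 1.649)

MSE = SSE/(n − 2) = 197500/46 = 4293.48.
SE(b₁) = √(MSE/Sₓₓ) = √(4293.48/18100) = 0.487041.
df = n − 2 = 46.
t* = t_{0.05, 46} = 1.67866.
Margin = t* × SE = 1.67866 × 0.487041 = 0.81758.
CI: 0.831 ± 0.81758 → (0.013, 1.649).
With 90% confidence, each one-unit increase in saturated fat intake is associated with a change of between 0.013 and 1.649 mg/dL in cholesterol level.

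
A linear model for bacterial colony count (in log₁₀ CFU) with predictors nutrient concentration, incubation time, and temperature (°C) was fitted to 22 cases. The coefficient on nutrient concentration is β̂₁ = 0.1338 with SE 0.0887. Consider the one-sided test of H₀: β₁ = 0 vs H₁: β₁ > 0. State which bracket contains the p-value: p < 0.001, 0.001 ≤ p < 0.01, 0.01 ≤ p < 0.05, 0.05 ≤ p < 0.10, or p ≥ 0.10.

t = 0.1338 / 0.0887 = 1.508.
df = n − k − 1 = 22 − 3 − 1 = 18.
One-sided p = P(T_{18} > t) ≈ 0.0744.
So 0.05 ≤ p < 0.10.

0.05 ≤ p < 0.10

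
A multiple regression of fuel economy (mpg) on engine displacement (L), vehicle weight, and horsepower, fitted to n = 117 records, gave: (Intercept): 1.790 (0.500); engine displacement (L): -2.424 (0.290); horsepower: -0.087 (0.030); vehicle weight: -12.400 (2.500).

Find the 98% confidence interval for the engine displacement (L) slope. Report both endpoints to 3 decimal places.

Read off: b = -2.424, SE = 0.290 for engine displacement (L).
df = n − k − 1 = 117 − 3 − 1 = 113.
t* = t_{0.01, 113} = 2.359801.
Margin = t* × SE = 2.359801 × 0.290 = 0.68434.
CI: -2.424 ± 0.68434 → (-3.108, -1.740).

(-3.108, -1.740)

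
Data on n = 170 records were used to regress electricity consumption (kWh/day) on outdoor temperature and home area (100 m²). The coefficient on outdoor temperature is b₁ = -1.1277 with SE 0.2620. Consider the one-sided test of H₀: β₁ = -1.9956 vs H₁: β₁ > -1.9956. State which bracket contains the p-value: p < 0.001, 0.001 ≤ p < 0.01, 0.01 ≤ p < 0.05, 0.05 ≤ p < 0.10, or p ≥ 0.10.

t = (-1.1277 − (-1.9956)) / 0.2620 = 3.313.
df = n − k − 1 = 170 − 2 − 1 = 167.
One-sided p = P(T_{167} > t) ≈ 0.0006.
So p < 0.001.

p < 0.001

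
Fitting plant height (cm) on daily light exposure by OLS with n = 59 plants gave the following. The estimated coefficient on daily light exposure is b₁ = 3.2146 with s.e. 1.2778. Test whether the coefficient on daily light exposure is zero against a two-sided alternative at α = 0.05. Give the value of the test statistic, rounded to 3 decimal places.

t = 2.516

H₀: β₁ = 0 vs H₁: β₁ ≠ 0.
t = (b₁ − β₁⁰)/SE = 3.2146 / 1.2778 = 2.516.
df = n − 2 = 59 − 2 = 57.
Two-sided p ≈ 0.0147, which is < 0.05, so reject H₀.
There is evidence that daily light exposure is associated with plant height.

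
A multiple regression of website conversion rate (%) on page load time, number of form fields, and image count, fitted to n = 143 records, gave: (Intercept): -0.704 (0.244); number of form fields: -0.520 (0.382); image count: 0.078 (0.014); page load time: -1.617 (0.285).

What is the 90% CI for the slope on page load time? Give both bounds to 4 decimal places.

(-2.0889, -1.1451)

Read off: b = -1.617, SE = 0.285 for page load time.
df = n − k − 1 = 143 − 3 − 1 = 139.
t* = t_{0.05, 139} = 1.65589.
Margin = t* × SE = 1.65589 × 0.285 = 0.471929.
CI: -1.617 ± 0.471929 → (-2.0889, -1.1451).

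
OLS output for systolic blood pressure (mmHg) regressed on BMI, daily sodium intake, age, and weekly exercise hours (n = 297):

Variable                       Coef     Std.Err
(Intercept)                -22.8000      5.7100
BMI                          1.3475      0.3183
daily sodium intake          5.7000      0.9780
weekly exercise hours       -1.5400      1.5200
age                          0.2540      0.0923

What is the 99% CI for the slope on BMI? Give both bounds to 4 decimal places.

Read off: b = 1.3475, SE = 0.3183 for BMI.
df = n − k − 1 = 297 − 4 − 1 = 292.
t* = t_{0.005, 292} = 2.592771.
Margin = t* × SE = 2.592771 × 0.3183 = 0.825279.
CI: 1.3475 ± 0.825279 → (0.5222, 2.1728).

(0.5222, 2.1728)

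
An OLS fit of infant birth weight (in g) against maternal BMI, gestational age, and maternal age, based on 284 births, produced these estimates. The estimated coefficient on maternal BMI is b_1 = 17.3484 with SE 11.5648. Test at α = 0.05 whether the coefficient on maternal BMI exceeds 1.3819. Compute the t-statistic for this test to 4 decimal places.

H₀: β₁ = 1.3819 vs H₁: β₁ > 1.3819.
t = (b_1 − β₁⁰)/SE = (17.3484 − 1.3819) / 11.5648 = 1.3806.
df = n − k − 1 = 284 − 3 − 1 = 280.
One-sided p ≈ 0.0842, which is ≥ 0.05, so fail to reject H₀.
The data do not give significant evidence that the true slope on maternal BMI exceeds 1.3819 g per unit, holding the other predictors fixed.

t = 1.3806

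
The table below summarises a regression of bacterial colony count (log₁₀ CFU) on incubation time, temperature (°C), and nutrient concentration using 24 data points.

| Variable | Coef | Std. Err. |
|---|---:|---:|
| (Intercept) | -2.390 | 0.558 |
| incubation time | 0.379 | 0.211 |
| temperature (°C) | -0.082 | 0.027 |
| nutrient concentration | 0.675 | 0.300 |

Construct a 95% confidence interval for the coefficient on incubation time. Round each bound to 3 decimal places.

(-0.061, 0.819)

Read off: b = 0.379, SE = 0.211 for incubation time.
df = n − k − 1 = 24 − 3 − 1 = 20.
t* = t_{0.025, 20} = 2.085963.
Margin = t* × SE = 2.085963 × 0.211 = 0.44014.
CI: 0.379 ± 0.44014 → (-0.061, 0.819).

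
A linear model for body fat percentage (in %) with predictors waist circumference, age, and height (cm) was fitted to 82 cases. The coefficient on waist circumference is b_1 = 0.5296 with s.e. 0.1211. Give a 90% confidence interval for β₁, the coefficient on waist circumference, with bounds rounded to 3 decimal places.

(0.328, 0.731)

df = n − k − 1 = 82 − 3 − 1 = 78.
t* = t_{0.05, 78} = 1.664625.
Margin = t* × SE = 1.664625 × 0.1211 = 0.20159.
CI: 0.5296 ± 0.20159 → (0.328, 0.731).
With 90% confidence, each one-unit increase in waist circumference is associated with a change of between 0.328 and 0.731 % in body fat percentage, holding the other predictors fixed.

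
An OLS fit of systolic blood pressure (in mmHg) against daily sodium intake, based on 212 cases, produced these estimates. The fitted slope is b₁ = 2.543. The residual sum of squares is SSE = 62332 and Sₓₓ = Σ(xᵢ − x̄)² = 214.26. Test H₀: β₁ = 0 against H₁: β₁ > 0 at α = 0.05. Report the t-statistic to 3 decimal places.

t = 2.161

MSE = SSE/(n − 2) = 62332/210 = 296.819.
SE(b₁) = √(MSE/Sₓₓ) = √(296.819/214.26) = 1.177.
t = 2.543 / 1.177 = 2.161.
df = n − 2 = 210.
One-sided p ≈ 0.0159, which is < 0.05, so reject H₀.
There is evidence that the true slope on daily sodium intake is positive.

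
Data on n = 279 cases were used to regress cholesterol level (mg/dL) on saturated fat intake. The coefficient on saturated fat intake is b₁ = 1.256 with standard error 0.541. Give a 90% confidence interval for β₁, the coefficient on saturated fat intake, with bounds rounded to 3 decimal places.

df = n − 2 = 279 − 2 = 277.
t* = t_{0.05, 277} = 1.650373.
Margin = t* × SE = 1.650373 × 0.541 = 0.89285.
CI: 1.256 ± 0.89285 → (0.363, 2.149).
With 90% confidence, each one-unit increase in saturated fat intake is associated with a change of between 0.363 and 2.149 mg/dL in cholesterol level.

(0.363, 2.149)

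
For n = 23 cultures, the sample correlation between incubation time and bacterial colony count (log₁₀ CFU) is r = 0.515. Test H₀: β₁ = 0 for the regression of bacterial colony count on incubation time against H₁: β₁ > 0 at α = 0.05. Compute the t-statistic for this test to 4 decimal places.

t = 2.7532

t = r·√(n − 2)/√(1 − r²) = 0.515·√21/√0.734775 = 2.7532.
df = n − 2 = 21.
One-sided p ≈ 0.0060, which is < 0.05, so reject H₀.
There is evidence of a linear association between incubation time and bacterial colony count.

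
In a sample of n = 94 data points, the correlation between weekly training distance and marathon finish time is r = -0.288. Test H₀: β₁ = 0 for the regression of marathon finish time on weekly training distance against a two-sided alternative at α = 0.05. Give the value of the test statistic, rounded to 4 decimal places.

t = r·√(n − 2)/√(1 − r²) = -0.288·√92/√0.917056 = -2.8846.
df = n − 2 = 92.
Two-sided p ≈ 0.0049, which is < 0.05, so reject H₀.
There is evidence of a linear association between weekly training distance and marathon finish time.

t = -2.8846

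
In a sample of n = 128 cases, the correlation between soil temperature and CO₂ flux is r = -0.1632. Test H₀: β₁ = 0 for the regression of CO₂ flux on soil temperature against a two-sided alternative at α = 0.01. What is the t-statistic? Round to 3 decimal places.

t = -1.857

t = r·√(n − 2)/√(1 − r²) = -0.1632·√126/√0.973366 = -1.857.
df = n − 2 = 126.
Two-sided p ≈ 0.0657, which is ≥ 0.01, so fail to reject H₀.
The data do not give significant evidence of a linear association between soil temperature and CO₂ flux.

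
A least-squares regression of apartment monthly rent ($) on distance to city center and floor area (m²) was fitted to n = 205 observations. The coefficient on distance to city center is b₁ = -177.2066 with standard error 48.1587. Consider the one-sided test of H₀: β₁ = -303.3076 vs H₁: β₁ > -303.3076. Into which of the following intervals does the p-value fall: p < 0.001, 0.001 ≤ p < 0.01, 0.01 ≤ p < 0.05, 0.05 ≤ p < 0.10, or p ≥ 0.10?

t = (-177.2066 − (-303.3076)) / 48.1587 = 2.618.
df = n − k − 1 = 205 − 2 − 1 = 202.
One-sided p = P(T_{202} > t) ≈ 0.0048.
So 0.001 ≤ p < 0.01.

0.001 ≤ p < 0.01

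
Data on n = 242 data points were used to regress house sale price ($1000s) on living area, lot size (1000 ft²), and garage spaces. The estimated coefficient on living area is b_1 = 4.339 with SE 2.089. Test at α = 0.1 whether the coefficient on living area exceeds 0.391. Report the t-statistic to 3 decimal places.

H₀: β₁ = 0.391 vs H₁: β₁ > 0.391.
t = (b_1 − β₁⁰)/SE = (4.339 − 0.391) / 2.089 = 1.890.
df = n − k − 1 = 242 − 3 − 1 = 238.
One-sided p ≈ 0.0300, which is < 0.1, so reject H₀.
There is evidence that the true slope on living area exceeds 0.391 $1000s per unit, holding the other predictors fixed.

t = 1.890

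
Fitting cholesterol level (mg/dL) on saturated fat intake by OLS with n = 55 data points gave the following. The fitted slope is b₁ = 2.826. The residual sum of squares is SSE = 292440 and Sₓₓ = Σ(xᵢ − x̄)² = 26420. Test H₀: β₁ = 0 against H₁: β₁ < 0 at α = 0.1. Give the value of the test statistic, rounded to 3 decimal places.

MSE = SSE/(n − 2) = 292440/53 = 5517.74.
SE(b₁) = √(MSE/Sₓₓ) = √(5517.74/26420) = 0.456998.
t = 2.826 / 0.456998 = 6.184.
df = n − 2 = 53.
One-sided p ≈ 1.0000, which is ≥ 0.1, so fail to reject H₀.
The data do not give significant evidence that the true slope on saturated fat intake is negative.

t = 6.184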